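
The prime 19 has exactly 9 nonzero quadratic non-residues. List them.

Square k = 1,…,9 (k and 19−k give the same square):
1²=1, 2²=4, 3²=9, 4²=16, 5²≡6, 6²≡17, 7²≡11, 8²≡7, 9²≡5 (mod 19).
The residues are {1, 4, 5, 6, 7, 9, 11, 16, 17}; the non-residues are the remaining 9 nonzero classes.

2 3 8 10 12 13 14 15 18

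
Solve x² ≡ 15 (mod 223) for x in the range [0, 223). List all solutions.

98, 125

Since 223 ≡ 3 (mod 4), a square root of 15 is 15^((223+1)/4) = 15^56 mod 223.
Repeated squaring: 15^2≡2, 15^4≡4, 15^8≡16, 15^16≡33, 15^32≡197 (mod 223).
15^56 = 15^(32+16+8) ≡ 98 (mod 223).
Check: 98² = 9604 ≡ 15 (mod 223). The two roots are 98 and 125.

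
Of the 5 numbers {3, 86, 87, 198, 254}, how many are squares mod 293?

3

(3/293) = -1 → non-residue.
(86/293) = -1 → non-residue.
(87/293) = +1 → QR.
(198/293) = +1 → QR.
(254/293) = +1 → QR.
Total quadratic residues among the 5: 3.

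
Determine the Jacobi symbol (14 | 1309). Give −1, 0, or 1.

Pull out 2: since 1309 ≡ 5 (mod 8), (2/1309) = -1.
Reciprocity: 7 ≡ 3 and 1309 ≡ 1 (mod 4), so (7/1309) = +(1309/7).
Reduce top mod 7: now compute (0/7).
Top reduces to 0: gcd > 1, so the symbol is 0.

0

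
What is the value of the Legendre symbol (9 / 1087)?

Reciprocity: 9 ≡ 1 and 1087 ≡ 3 (mod 4), so (9/1087) = +(1087/9).
Reduce top mod 9: now compute (7/9).
Reciprocity: 7 ≡ 3 and 9 ≡ 1 (mod 4), so (7/9) = +(9/7).
Reduce top mod 7: now compute (2/7).
Pull out 2: since 7 ≡ 7 (mod 8), (2/7) = +1.
Reached (1/7) = 1. Collecting the sign flips along the way, the symbol is +1.

1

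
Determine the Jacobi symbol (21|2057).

1

Reciprocity: 21 ≡ 1 and 2057 ≡ 1 (mod 4), so (21/2057) = +(2057/21).
Reduce top mod 21: now compute (20/21).
Pull out 2^2: since 21 ≡ 5 (mod 8), (2/21) = -1, so (2/21)^2 = +1.
Reciprocity: 5 ≡ 1 and 21 ≡ 1 (mod 4), so (5/21) = +(21/5).
Reduce top mod 5: now compute (1/5).
Reached (1/5) = 1. Collecting the sign flips along the way, the symbol is +1.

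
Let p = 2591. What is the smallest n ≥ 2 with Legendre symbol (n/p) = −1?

(2/2591) = +1, so 2 is a residue.
(3/2591) = +1, so 3 is a residue.
(4/2591) = +1, so 4 is a residue.
(5/2591) = +1, so 5 is a residue.
(6/2591) = +1, so 6 is a residue.
(7/2591) = −1, so 7 is the smallest positive non-residue mod 2591.

7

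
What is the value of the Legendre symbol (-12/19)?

First reduce: -12 ≡ 7 (mod 19).
Reciprocity: 7 ≡ 3 and 19 ≡ 3 (mod 4), so (7/19) = −(19/7).
Reduce top mod 7: now compute (5/7).
Reciprocity: 5 ≡ 1 and 7 ≡ 3 (mod 4), so (5/7) = +(7/5).
Reduce top mod 5: now compute (2/5).
Pull out 2: since 5 ≡ 5 (mod 8), (2/5) = -1.
Reached (1/5) = 1. Collecting the sign flips along the way, the symbol is +1.

1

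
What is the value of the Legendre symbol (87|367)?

1

Reciprocity: 87 ≡ 3 and 367 ≡ 3 (mod 4), so (87/367) = −(367/87).
Reduce top mod 87: now compute (19/87).
Reciprocity: 19 ≡ 3 and 87 ≡ 3 (mod 4), so (19/87) = −(87/19).
Reduce top mod 19: now compute (11/19).
Reciprocity: 11 ≡ 3 and 19 ≡ 3 (mod 4), so (11/19) = −(19/11).
Reduce top mod 11: now compute (8/11).
Pull out 2^3: since 11 ≡ 3 (mod 8), (2/11) = -1, so (2/11)^3 = -1.
Reached (1/11) = 1. Collecting the sign flips along the way, the symbol is +1.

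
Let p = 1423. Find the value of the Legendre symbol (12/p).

-1

Pull out 2^2: since 1423 ≡ 7 (mod 8), (2/1423) = +1, so (2/1423)^2 = +1.
Reciprocity: 3 ≡ 3 and 1423 ≡ 3 (mod 4), so (3/1423) = −(1423/3).
Reduce top mod 3: now compute (1/3).
Reached (1/3) = 1. Collecting the sign flips along the way, the symbol is -1.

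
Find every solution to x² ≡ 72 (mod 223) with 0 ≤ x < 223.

Since 223 ≡ 3 (mod 4), a square root of 72 is 72^((223+1)/4) = 72^56 mod 223.
Repeated squaring: 72^2≡55, 72^4≡126, 72^8≡43, 72^16≡65, 72^32≡211 (mod 223).
72^56 = 72^(32+16+8) ≡ 133 (mod 223).
Check: 133² = 17689 ≡ 72 (mod 223). The two roots are 90 and 133.

90, 133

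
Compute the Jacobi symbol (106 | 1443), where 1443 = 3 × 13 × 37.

1

Pull out 2: since 1443 ≡ 3 (mod 8), (2/1443) = -1.
Reciprocity: 53 ≡ 1 and 1443 ≡ 3 (mod 4), so (53/1443) = +(1443/53).
Reduce top mod 53: now compute (12/53).
Pull out 2^2: since 53 ≡ 5 (mod 8), (2/53) = -1, so (2/53)^2 = +1.
Reciprocity: 3 ≡ 3 and 53 ≡ 1 (mod 4), so (3/53) = +(53/3).
Reduce top mod 3: now compute (2/3).
Pull out 2: since 3 ≡ 3 (mod 8), (2/3) = -1.
Reached (1/3) = 1. Collecting the sign flips along the way, the symbol is +1.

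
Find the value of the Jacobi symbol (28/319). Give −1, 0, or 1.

Pull out 2^2: since 319 ≡ 7 (mod 8), (2/319) = +1, so (2/319)^2 = +1.
Reciprocity: 7 ≡ 3 and 319 ≡ 3 (mod 4), so (7/319) = −(319/7).
Reduce top mod 7: now compute (4/7).
Pull out 2^2: since 7 ≡ 7 (mod 8), (2/7) = +1, so (2/7)^2 = +1.
Reached (1/7) = 1. Collecting the sign flips along the way, the symbol is -1.

-1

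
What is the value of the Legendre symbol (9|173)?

1

Reciprocity: 9 ≡ 1 and 173 ≡ 1 (mod 4), so (9/173) = +(173/9).
Reduce top mod 9: now compute (2/9).
Pull out 2: since 9 ≡ 1 (mod 8), (2/9) = +1.
Reached (1/9) = 1. Collecting the sign flips along the way, the symbol is +1.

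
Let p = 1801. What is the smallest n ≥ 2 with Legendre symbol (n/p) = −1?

11

(2/1801) = +1, so 2 is a residue.
(3/1801) = +1, so 3 is a residue.
(4/1801) = +1, so 4 is a residue.
(5/1801) = +1, so 5 is a residue.
(6/1801) = +1, so 6 is a residue.
(7/1801) = +1, so 7 is a residue.
(8/1801) = +1, so 8 is a residue.
(9/1801) = +1, so 9 is a residue.
(10/1801) = +1, so 10 is a residue.
(11/1801) = −1, so 11 is the smallest positive non-residue mod 1801.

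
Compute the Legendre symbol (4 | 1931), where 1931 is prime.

Pull out 2^2: since 1931 ≡ 3 (mod 8), (2/1931) = -1, so (2/1931)^2 = +1.
Reached (1/1931) = 1. Collecting the sign flips along the way, the symbol is +1.

1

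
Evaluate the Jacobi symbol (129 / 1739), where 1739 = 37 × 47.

Reciprocity: 129 ≡ 1 and 1739 ≡ 3 (mod 4), so (129/1739) = +(1739/129).
Reduce top mod 129: now compute (62/129).
Pull out 2: since 129 ≡ 1 (mod 8), (2/129) = +1.
Reciprocity: 31 ≡ 3 and 129 ≡ 1 (mod 4), so (31/129) = +(129/31).
Reduce top mod 31: now compute (5/31).
Reciprocity: 5 ≡ 1 and 31 ≡ 3 (mod 4), so (5/31) = +(31/5).
Reduce top mod 5: now compute (1/5).
Reached (1/5) = 1. Collecting the sign flips along the way, the symbol is +1.

1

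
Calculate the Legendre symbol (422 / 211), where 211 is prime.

First reduce: 422 ≡ 0 (mod 211).
Top reduces to 0: gcd > 1, so the symbol is 0.

0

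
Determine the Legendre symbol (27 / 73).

Euler's criterion: (27/73) ≡ 27^36 (mod 73).
27^2 ≡ 72 (mod 73)
27^4 ≡ 1 (mod 73)
27^8 ≡ 1 (mod 73)
27^16 ≡ 1 (mod 73)
27^32 ≡ 1 (mod 73)
27^36 = 27^(32+4) ≡ 1 (mod 73).
Result is 1, so (27/73) = 1.

1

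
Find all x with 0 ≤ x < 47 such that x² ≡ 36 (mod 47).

6, 41

Since 47 ≡ 3 (mod 4), a square root of 36 is 36^((47+1)/4) = 36^12 mod 47.
Repeated squaring: 36^2≡27, 36^4≡24, 36^8≡12 (mod 47).
36^12 = 36^(8+4) ≡ 6 (mod 47).
Check: 6² = 36 ≡ 36 (mod 47). The two roots are 6 and 41.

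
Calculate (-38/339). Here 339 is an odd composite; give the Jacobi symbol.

-1

First reduce: -38 ≡ 301 (mod 339).
Reciprocity: 301 ≡ 1 and 339 ≡ 3 (mod 4), so (301/339) = +(339/301).
Reduce top mod 301: now compute (38/301).
Pull out 2: since 301 ≡ 5 (mod 8), (2/301) = -1.
Reciprocity: 19 ≡ 3 and 301 ≡ 1 (mod 4), so (19/301) = +(301/19).
Reduce top mod 19: now compute (16/19).
Pull out 2^4: since 19 ≡ 3 (mod 8), (2/19) = -1, so (2/19)^4 = +1.
Reached (1/19) = 1. Collecting the sign flips along the way, the symbol is -1.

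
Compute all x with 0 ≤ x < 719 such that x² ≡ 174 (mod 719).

145, 574

Since 719 ≡ 3 (mod 4), a square root of 174 is 174^((719+1)/4) = 174^180 mod 719.
Repeated squaring: 174^2≡78, 174^4≡332, 174^8≡217, 174^16≡354, 174^32≡210, 174^64≡241, 174^128≡561 (mod 719).
174^180 = 174^(128+32+16+4) ≡ 145 (mod 719).
Check: 145² = 21025 ≡ 174 (mod 719). The two roots are 145 and 574.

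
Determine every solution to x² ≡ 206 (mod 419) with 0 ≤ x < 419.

25, 394

Since 419 ≡ 3 (mod 4), a square root of 206 is 206^((419+1)/4) = 206^105 mod 419.
Repeated squaring: 206^2≡117, 206^4≡281, 206^8≡189, 206^16≡106, 206^32≡342, 206^64≡63 (mod 419).
206^105 = 206^(64+32+8+1) ≡ 25 (mod 419).
Check: 25² = 625 ≡ 206 (mod 419). The two roots are 25 and 394.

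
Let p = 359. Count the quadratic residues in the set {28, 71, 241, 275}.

(28/359) = -1 → non-residue.
(71/359) = -1 → non-residue.
(241/359) = +1 → QR.
(275/359) = +1 → QR.
Total quadratic residues among the 4: 2.

2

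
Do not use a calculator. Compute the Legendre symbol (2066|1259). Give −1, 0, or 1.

-1

First reduce: 2066 ≡ 807 (mod 1259).
Reciprocity: 807 ≡ 3 and 1259 ≡ 3 (mod 4), so (807/1259) = −(1259/807).
Reduce top mod 807: now compute (452/807).
Pull out 2^2: since 807 ≡ 7 (mod 8), (2/807) = +1, so (2/807)^2 = +1.
Reciprocity: 113 ≡ 1 and 807 ≡ 3 (mod 4), so (113/807) = +(807/113).
Reduce top mod 113: now compute (16/113).
Pull out 2^4: since 113 ≡ 1 (mod 8), (2/113) = +1, so (2/113)^4 = +1.
Reached (1/113) = 1. Collecting the sign flips along the way, the symbol is -1.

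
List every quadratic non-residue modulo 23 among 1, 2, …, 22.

Square k = 1,…,11 (k and 23−k give the same square):
1²=1, 2²=4, 3²=9, 4²=16, 5²≡2, 6²≡13, 7²≡3, 8²≡18, 9²≡12, 10²≡8, 11²≡6 (mod 23).
The residues are {1, 2, 3, 4, 6, 8, 9, 12, 13, 16, 18}; the non-residues are the remaining 11 nonzero classes.

5 7 10 11 14 15 17 19 20 21 22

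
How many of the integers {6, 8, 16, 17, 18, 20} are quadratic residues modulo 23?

(6/23) = +1 → QR.
(8/23) = +1 → QR.
(16/23) = +1 → QR.
(17/23) = -1 → non-residue.
(18/23) = +1 → QR.
(20/23) = -1 → non-residue.
Total quadratic residues among the 6: 4.

4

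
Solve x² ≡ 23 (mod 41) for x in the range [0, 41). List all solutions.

41 ≡ 1 (mod 4), so we find a root by search.
Trying successive values, 8² = 64 ≡ 23 (mod 41). The other root is 41 − 8 = 33.

8, 33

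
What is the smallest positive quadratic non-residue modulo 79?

(2/79) = +1, so 2 is a residue.
(3/79) = −1, so 3 is the smallest positive non-residue mod 79.

3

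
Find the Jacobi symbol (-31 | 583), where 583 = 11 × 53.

1

First reduce: -31 ≡ 552 (mod 583).
Pull out 2^3: since 583 ≡ 7 (mod 8), (2/583) = +1, so (2/583)^3 = +1.
Reciprocity: 69 ≡ 1 and 583 ≡ 3 (mod 4), so (69/583) = +(583/69).
Reduce top mod 69: now compute (31/69).
Reciprocity: 31 ≡ 3 and 69 ≡ 1 (mod 4), so (31/69) = +(69/31).
Reduce top mod 31: now compute (7/31).
Reciprocity: 7 ≡ 3 and 31 ≡ 3 (mod 4), so (7/31) = −(31/7).
Reduce top mod 7: now compute (3/7).
Reciprocity: 3 ≡ 3 and 7 ≡ 3 (mod 4), so (3/7) = −(7/3).
Reduce top mod 3: now compute (1/3).
Reached (1/3) = 1. Collecting the sign flips along the way, the symbol is +1.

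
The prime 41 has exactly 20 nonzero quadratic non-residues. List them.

3, 6, 7, 11, 12, 13, 14, 15, 17, 19, 22, 24, 26, 27, 28, 29, 30, 34, 35, 38

Square k = 1,…,20 (k and 41−k give the same square):
1²=1, 2²=4, 3²=9, 4²=16, 5²=25, 6²=36, 7²≡8, 8²≡23, 9²≡40, 10²≡18, 11²≡39, 12²≡21, 13²≡5, 14²≡32, 15²≡20, 16²≡10, 17²≡2, 18²≡37, 19²≡33, 20²≡31 (mod 41).
The residues are {1, 2, 4, 5, 8, 9, 10, 16, 18, 20, 21, 23, 25, 31, 32, 33, 36, 37, 39, 40}; the non-residues are the remaining 20 nonzero classes.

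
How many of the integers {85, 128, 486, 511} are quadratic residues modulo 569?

(85/569) = +1 → QR.
(128/569) = +1 → QR.
(486/569) = -1 → non-residue.
(511/569) = -1 → non-residue.
Total quadratic residues among the 4: 2.

2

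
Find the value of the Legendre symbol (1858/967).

Euler's criterion: (1858/967) ≡ 891^483 (mod 967).
891^2 ≡ 941 (mod 967)
891^4 ≡ 676 (mod 967)
891^8 ≡ 552 (mod 967)
891^16 ≡ 99 (mod 967)
891^32 ≡ 131 (mod 967)
891^64 ≡ 722 (mod 967)
891^128 ≡ 71 (mod 967)
891^256 ≡ 206 (mod 967)
891^483 = 891^(256+128+64+32+2+1) ≡ 1 (mod 967).
Result is 1, so (1858/967) = 1.

1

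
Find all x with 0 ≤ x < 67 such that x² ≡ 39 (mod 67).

Since 67 ≡ 3 (mod 4), a square root of 39 is 39^((67+1)/4) = 39^17 mod 67.
Repeated squaring: 39^2≡47, 39^4≡65, 39^8≡4, 39^16≡16 (mod 67).
39^17 = 39^(16+1) ≡ 21 (mod 67).
Check: 21² = 441 ≡ 39 (mod 67). The two roots are 21 and 46.

21, 46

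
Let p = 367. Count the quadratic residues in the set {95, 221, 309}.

(95/367) = +1 → QR.
(221/367) = -1 → non-residue.
(309/367) = +1 → QR.
Total quadratic residues among the 3: 2.

2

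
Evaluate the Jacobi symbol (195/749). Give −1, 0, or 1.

Reciprocity: 195 ≡ 3 and 749 ≡ 1 (mod 4), so (195/749) = +(749/195).
Reduce top mod 195: now compute (164/195).
Pull out 2^2: since 195 ≡ 3 (mod 8), (2/195) = -1, so (2/195)^2 = +1.
Reciprocity: 41 ≡ 1 and 195 ≡ 3 (mod 4), so (41/195) = +(195/41).
Reduce top mod 41: now compute (31/41).
Reciprocity: 31 ≡ 3 and 41 ≡ 1 (mod 4), so (31/41) = +(41/31).
Reduce top mod 31: now compute (10/31).
Pull out 2: since 31 ≡ 7 (mod 8), (2/31) = +1.
Reciprocity: 5 ≡ 1 and 31 ≡ 3 (mod 4), so (5/31) = +(31/5).
Reduce top mod 5: now compute (1/5).
Reached (1/5) = 1. Collecting the sign flips along the way, the symbol is +1.

1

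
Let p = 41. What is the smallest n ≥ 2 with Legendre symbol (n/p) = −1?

(2/41) = +1, so 2 is a residue.
(3/41) = −1, so 3 is the smallest positive non-residue mod 41.

3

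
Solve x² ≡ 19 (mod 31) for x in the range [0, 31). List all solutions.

9, 22

Since 31 ≡ 3 (mod 4), a square root of 19 is 19^((31+1)/4) = 19^8 mod 31.
Repeated squaring: 19^2≡20, 19^4≡28, 19^8≡9 (mod 31).
19^8 = 19^(8) ≡ 9 (mod 31).
Check: 9² = 81 ≡ 19 (mod 31). The two roots are 9 and 22.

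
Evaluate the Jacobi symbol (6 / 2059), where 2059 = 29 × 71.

1

Pull out 2: since 2059 ≡ 3 (mod 8), (2/2059) = -1.
Reciprocity: 3 ≡ 3 and 2059 ≡ 3 (mod 4), so (3/2059) = −(2059/3).
Reduce top mod 3: now compute (1/3).
Reached (1/3) = 1. Collecting the sign flips along the way, the symbol is +1.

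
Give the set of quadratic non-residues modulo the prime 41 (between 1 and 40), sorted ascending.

Square k = 1,…,20 (k and 41−k give the same square):
1²=1, 2²=4, 3²=9, 4²=16, 5²=25, 6²=36, 7²≡8, 8²≡23, 9²≡40, 10²≡18, 11²≡39, 12²≡21, 13²≡5, 14²≡32, 15²≡20, 16²≡10, 17²≡2, 18²≡37, 19²≡33, 20²≡31 (mod 41).
The residues are {1, 2, 4, 5, 8, 9, 10, 16, 18, 20, 21, 23, 25, 31, 32, 33, 36, 37, 39, 40}; the non-residues are the remaining 20 nonzero classes.

3,6,7,11,12,13,14,15,17,19,22,24,26,27,28,29,30,34,35,38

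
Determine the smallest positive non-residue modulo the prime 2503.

(2/2503) = +1, so 2 is a residue.
(3/2503) = −1, so 3 is the smallest positive non-residue mod 2503.

3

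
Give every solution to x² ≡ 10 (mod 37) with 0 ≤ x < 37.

37 ≡ 1 (mod 4), so we find a root by search.
Trying successive values, 11² = 121 ≡ 10 (mod 37). The other root is 37 − 11 = 26.

11, 26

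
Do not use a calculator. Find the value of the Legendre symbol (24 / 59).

Pull out 2^3: since 59 ≡ 3 (mod 8), (2/59) = -1, so (2/59)^3 = -1.
Reciprocity: 3 ≡ 3 and 59 ≡ 3 (mod 4), so (3/59) = −(59/3).
Reduce top mod 3: now compute (2/3).
Pull out 2: since 3 ≡ 3 (mod 8), (2/3) = -1.
Reached (1/3) = 1. Collecting the sign flips along the way, the symbol is -1.

-1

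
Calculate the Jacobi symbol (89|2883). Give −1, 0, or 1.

Reciprocity: 89 ≡ 1 and 2883 ≡ 3 (mod 4), so (89/2883) = +(2883/89).
Reduce top mod 89: now compute (35/89).
Reciprocity: 35 ≡ 3 and 89 ≡ 1 (mod 4), so (35/89) = +(89/35).
Reduce top mod 35: now compute (19/35).
Reciprocity: 19 ≡ 3 and 35 ≡ 3 (mod 4), so (19/35) = −(35/19).
Reduce top mod 19: now compute (16/19).
Pull out 2^4: since 19 ≡ 3 (mod 8), (2/19) = -1, so (2/19)^4 = +1.
Reached (1/19) = 1. Collecting the sign flips along the way, the symbol is -1.

-1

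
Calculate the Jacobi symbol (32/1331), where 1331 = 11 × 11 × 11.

-1

Pull out 2^5: since 1331 ≡ 3 (mod 8), (2/1331) = -1, so (2/1331)^5 = -1.
Reached (1/1331) = 1. Collecting the sign flips along the way, the symbol is -1.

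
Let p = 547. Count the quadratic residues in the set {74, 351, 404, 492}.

(74/547) = +1 → QR.
(351/547) = -1 → non-residue.
(404/547) = -1 → non-residue.
(492/547) = +1 → QR.
Total quadratic residues among the 4: 2.

2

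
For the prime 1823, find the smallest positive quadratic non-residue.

5

(2/1823) = +1, so 2 is a residue.
(3/1823) = +1, so 3 is a residue.
(4/1823) = +1, so 4 is a residue.
(5/1823) = −1, so 5 is the smallest positive non-residue mod 1823.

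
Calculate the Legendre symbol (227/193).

-1

Euler's criterion: (227/193) ≡ 34^96 (mod 193).
34^2 ≡ 191 (mod 193)
34^4 ≡ 4 (mod 193)
34^8 ≡ 16 (mod 193)
34^16 ≡ 63 (mod 193)
34^32 ≡ 109 (mod 193)
34^64 ≡ 108 (mod 193)
34^96 = 34^(64+32) ≡ 192 (mod 193).
Result is 192 ≡ −1, so (227/193) = −1.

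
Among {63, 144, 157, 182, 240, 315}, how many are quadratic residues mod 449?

(63/449) = +1 → QR.
(144/449) = +1 → QR.
(157/449) = -1 → non-residue.
(182/449) = -1 → non-residue.
(240/449) = -1 → non-residue.
(315/449) = +1 → QR.
Total quadratic residues among the 6: 3.

3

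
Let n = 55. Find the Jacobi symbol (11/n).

0

Reciprocity: 11 ≡ 3 and 55 ≡ 3 (mod 4), so (11/55) = −(55/11).
Reduce top mod 11: now compute (0/11).
Top reduces to 0: gcd > 1, so the symbol is 0.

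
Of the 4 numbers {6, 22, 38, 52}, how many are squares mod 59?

1

(6/59) = -1 → non-residue.
(22/59) = +1 → QR.
(38/59) = -1 → non-residue.
(52/59) = -1 → non-residue.
Total quadratic residues among the 4: 1.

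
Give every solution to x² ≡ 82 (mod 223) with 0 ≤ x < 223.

64, 159

Since 223 ≡ 3 (mod 4), a square root of 82 is 82^((223+1)/4) = 82^56 mod 223.
Repeated squaring: 82^2≡34, 82^4≡41, 82^8≡120, 82^16≡128, 82^32≡105 (mod 223).
82^56 = 82^(32+16+8) ≡ 64 (mod 223).
Check: 64² = 4096 ≡ 82 (mod 223). The two roots are 64 and 159.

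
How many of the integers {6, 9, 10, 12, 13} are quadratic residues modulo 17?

2

(6/17) = -1 → non-residue.
(9/17) = +1 → QR.
(10/17) = -1 → non-residue.
(12/17) = -1 → non-residue.
(13/17) = +1 → QR.
Total quadratic residues among the 5: 2.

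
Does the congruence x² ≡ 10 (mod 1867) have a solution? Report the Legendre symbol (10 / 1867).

Pull out 2: since 1867 ≡ 3 (mod 8), (2/1867) = -1.
Reciprocity: 5 ≡ 1 and 1867 ≡ 3 (mod 4), so (5/1867) = +(1867/5).
Reduce top mod 5: now compute (2/5).
Pull out 2: since 5 ≡ 5 (mod 8), (2/5) = -1.
Reached (1/5) = 1. Collecting the sign flips along the way, the symbol is +1.

1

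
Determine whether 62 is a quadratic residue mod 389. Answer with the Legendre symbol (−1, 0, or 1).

Euler's criterion: (62/389) ≡ 62^194 (mod 389).
62^2 ≡ 343 (mod 389)
62^4 ≡ 171 (mod 389)
62^8 ≡ 66 (mod 389)
62^16 ≡ 77 (mod 389)
62^32 ≡ 94 (mod 389)
62^64 ≡ 278 (mod 389)
62^128 ≡ 262 (mod 389)
62^194 = 62^(128+64+2) ≡ 1 (mod 389).
Result is 1, so (62/389) = 1.

1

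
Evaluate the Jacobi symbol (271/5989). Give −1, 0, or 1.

Reciprocity: 271 ≡ 3 and 5989 ≡ 1 (mod 4), so (271/5989) = +(5989/271).
Reduce top mod 271: now compute (27/271).
Reciprocity: 27 ≡ 3 and 271 ≡ 3 (mod 4), so (27/271) = −(271/27).
Reduce top mod 27: now compute (1/27).
Reached (1/27) = 1. Collecting the sign flips along the way, the symbol is -1.

-1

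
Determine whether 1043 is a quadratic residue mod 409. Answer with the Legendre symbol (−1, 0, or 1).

First reduce: 1043 ≡ 225 (mod 409).
Reciprocity: 225 ≡ 1 and 409 ≡ 1 (mod 4), so (225/409) = +(409/225).
Reduce top mod 225: now compute (184/225).
Pull out 2^3: since 225 ≡ 1 (mod 8), (2/225) = +1, so (2/225)^3 = +1.
Reciprocity: 23 ≡ 3 and 225 ≡ 1 (mod 4), so (23/225) = +(225/23).
Reduce top mod 23: now compute (18/23).
Pull out 2: since 23 ≡ 7 (mod 8), (2/23) = +1.
Reciprocity: 9 ≡ 1 and 23 ≡ 3 (mod 4), so (9/23) = +(23/9).
Reduce top mod 9: now compute (5/9).
Reciprocity: 5 ≡ 1 and 9 ≡ 1 (mod 4), so (5/9) = +(9/5).
Reduce top mod 5: now compute (4/5).
Pull out 2^2: since 5 ≡ 5 (mod 8), (2/5) = -1, so (2/5)^2 = +1.
Reached (1/5) = 1. Collecting the sign flips along the way, the symbol is +1.

1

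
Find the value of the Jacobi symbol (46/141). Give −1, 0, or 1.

Pull out 2: since 141 ≡ 5 (mod 8), (2/141) = -1.
Reciprocity: 23 ≡ 3 and 141 ≡ 1 (mod 4), so (23/141) = +(141/23).
Reduce top mod 23: now compute (3/23).
Reciprocity: 3 ≡ 3 and 23 ≡ 3 (mod 4), so (3/23) = −(23/3).
Reduce top mod 3: now compute (2/3).
Pull out 2: since 3 ≡ 3 (mod 8), (2/3) = -1.
Reached (1/3) = 1. Collecting the sign flips along the way, the symbol is -1.

-1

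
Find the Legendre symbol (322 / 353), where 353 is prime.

Euler's criterion: (322/353) ≡ 322^176 (mod 353).
322^2 ≡ 255 (mod 353)
322^4 ≡ 73 (mod 353)
322^8 ≡ 34 (mod 353)
322^16 ≡ 97 (mod 353)
322^32 ≡ 231 (mod 353)
322^64 ≡ 58 (mod 353)
322^128 ≡ 187 (mod 353)
322^176 = 322^(128+32+16) ≡ 352 (mod 353).
Result is 352 ≡ −1, so (322/353) = −1.

-1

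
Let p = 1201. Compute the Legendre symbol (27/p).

1

Reciprocity: 27 ≡ 3 and 1201 ≡ 1 (mod 4), so (27/1201) = +(1201/27).
Reduce top mod 27: now compute (13/27).
Reciprocity: 13 ≡ 1 and 27 ≡ 3 (mod 4), so (13/27) = +(27/13).
Reduce top mod 13: now compute (1/13).
Reached (1/13) = 1. Collecting the sign flips along the way, the symbol is +1.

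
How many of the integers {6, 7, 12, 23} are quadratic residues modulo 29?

(6/29) = +1 → QR.
(7/29) = +1 → QR.
(12/29) = -1 → non-residue.
(23/29) = +1 → QR.
Total quadratic residues among the 4: 3.

3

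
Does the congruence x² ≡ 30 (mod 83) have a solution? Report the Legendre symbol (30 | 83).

Euler's criterion: (30/83) ≡ 30^41 (mod 83).
30^2 ≡ 70 (mod 83)
30^4 ≡ 3 (mod 83)
30^8 ≡ 9 (mod 83)
30^16 ≡ 81 (mod 83)
30^32 ≡ 4 (mod 83)
30^41 = 30^(32+8+1) ≡ 1 (mod 83).
Result is 1, so (30/83) = 1.

1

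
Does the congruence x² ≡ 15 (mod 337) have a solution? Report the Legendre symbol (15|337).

Reciprocity: 15 ≡ 3 and 337 ≡ 1 (mod 4), so (15/337) = +(337/15).
Reduce top mod 15: now compute (7/15).
Reciprocity: 7 ≡ 3 and 15 ≡ 3 (mod 4), so (7/15) = −(15/7).
Reduce top mod 7: now compute (1/7).
Reached (1/7) = 1. Collecting the sign flips along the way, the symbol is -1.

-1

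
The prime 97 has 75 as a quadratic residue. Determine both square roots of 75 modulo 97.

47, 50

97 ≡ 1 (mod 4), so we find a root by search.
Trying successive values, 47² = 2209 ≡ 75 (mod 97). The other root is 97 − 47 = 50.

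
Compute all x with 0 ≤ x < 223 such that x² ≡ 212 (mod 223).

Since 223 ≡ 3 (mod 4), a square root of 212 is 212^((223+1)/4) = 212^56 mod 223.
Repeated squaring: 212^2≡121, 212^4≡146, 212^8≡131, 212^16≡213, 212^32≡100 (mod 223).
212^56 = 212^(32+16+8) ≡ 124 (mod 223).
Check: 124² = 15376 ≡ 212 (mod 223). The two roots are 99 and 124.

99, 124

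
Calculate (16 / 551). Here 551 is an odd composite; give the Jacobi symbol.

1

Pull out 2^4: since 551 ≡ 7 (mod 8), (2/551) = +1, so (2/551)^4 = +1.
Reached (1/551) = 1. Collecting the sign flips along the way, the symbol is +1.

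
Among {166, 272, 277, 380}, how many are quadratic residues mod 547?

2

(166/547) = +1 → QR.
(272/547) = -1 → non-residue.
(277/547) = +1 → QR.
(380/547) = -1 → non-residue.
Total quadratic residues among the 4: 2.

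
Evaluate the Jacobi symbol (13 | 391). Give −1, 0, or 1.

Reciprocity: 13 ≡ 1 and 391 ≡ 3 (mod 4), so (13/391) = +(391/13).
Reduce top mod 13: now compute (1/13).
Reached (1/13) = 1. Collecting the sign flips along the way, the symbol is +1.

1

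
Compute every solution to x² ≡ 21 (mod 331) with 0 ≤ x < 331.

Since 331 ≡ 3 (mod 4), a square root of 21 is 21^((331+1)/4) = 21^83 mod 331.
Repeated squaring: 21^2≡110, 21^4≡184, 21^8≡94, 21^16≡230, 21^32≡271, 21^64≡290 (mod 331).
21^83 = 21^(64+16+2+1) ≡ 141 (mod 331).
Check: 141² = 19881 ≡ 21 (mod 331). The two roots are 141 and 190.

141, 190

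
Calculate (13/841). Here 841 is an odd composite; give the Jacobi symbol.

1

Reciprocity: 13 ≡ 1 and 841 ≡ 1 (mod 4), so (13/841) = +(841/13).
Reduce top mod 13: now compute (9/13).
Reciprocity: 9 ≡ 1 and 13 ≡ 1 (mod 4), so (9/13) = +(13/9).
Reduce top mod 9: now compute (4/9).
Pull out 2^2: since 9 ≡ 1 (mod 8), (2/9) = +1, so (2/9)^2 = +1.
Reached (1/9) = 1. Collecting the sign flips along the way, the symbol is +1.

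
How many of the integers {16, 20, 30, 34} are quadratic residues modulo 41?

2

(16/41) = +1 → QR.
(20/41) = +1 → QR.
(30/41) = -1 → non-residue.
(34/41) = -1 → non-residue.
Total quadratic residues among the 4: 2.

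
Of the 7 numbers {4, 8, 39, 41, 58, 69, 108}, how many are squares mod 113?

(4/113) = +1 → QR.
(8/113) = +1 → QR.
(39/113) = -1 → non-residue.
(41/113) = +1 → QR.
(58/113) = -1 → non-residue.
(69/113) = +1 → QR.
(108/113) = -1 → non-residue.
Total quadratic residues among the 7: 4.

4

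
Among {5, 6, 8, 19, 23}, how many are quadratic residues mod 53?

1

(5/53) = -1 → non-residue.
(6/53) = +1 → QR.
(8/53) = -1 → non-residue.
(19/53) = -1 → non-residue.
(23/53) = -1 → non-residue.
Total quadratic residues among the 5: 1.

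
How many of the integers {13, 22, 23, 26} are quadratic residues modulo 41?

(13/41) = -1 → non-residue.
(22/41) = -1 → non-residue.
(23/41) = +1 → QR.
(26/41) = -1 → non-residue.
Total quadratic residues among the 4: 1.

1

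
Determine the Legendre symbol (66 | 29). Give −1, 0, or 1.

-1

Euler's criterion: (66/29) ≡ 8^14 (mod 29).
8^2 ≡ 6 (mod 29)
8^4 ≡ 7 (mod 29)
8^8 ≡ 20 (mod 29)
8^14 = 8^(8+4+2) ≡ 28 (mod 29).
Result is 28 ≡ −1, so (66/29) = −1.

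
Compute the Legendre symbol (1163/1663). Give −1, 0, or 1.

1

Reciprocity: 1163 ≡ 3 and 1663 ≡ 3 (mod 4), so (1163/1663) = −(1663/1163).
Reduce top mod 1163: now compute (500/1163).
Pull out 2^2: since 1163 ≡ 3 (mod 8), (2/1163) = -1, so (2/1163)^2 = +1.
Reciprocity: 125 ≡ 1 and 1163 ≡ 3 (mod 4), so (125/1163) = +(1163/125).
Reduce top mod 125: now compute (38/125).
Pull out 2: since 125 ≡ 5 (mod 8), (2/125) = -1.
Reciprocity: 19 ≡ 3 and 125 ≡ 1 (mod 4), so (19/125) = +(125/19).
Reduce top mod 19: now compute (11/19).
Reciprocity: 11 ≡ 3 and 19 ≡ 3 (mod 4), so (11/19) = −(19/11).
Reduce top mod 11: now compute (8/11).
Pull out 2^3: since 11 ≡ 3 (mod 8), (2/11) = -1, so (2/11)^3 = -1.
Reached (1/11) = 1. Collecting the sign flips along the way, the symbol is +1.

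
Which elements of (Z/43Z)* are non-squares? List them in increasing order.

2 3 5 7 8 12 18 19 20 22 26 27 28 29 30 32 33 34 37 39 42

Square k = 1,…,21 (k and 43−k give the same square):
1²=1, 2²=4, 3²=9, 4²=16, 5²=25, 6²=36, 7²≡6, 8²≡21, 9²≡38, 10²≡14, 11²≡35, 12²≡15, 13²≡40, 14²≡24, 15²≡10, 16²≡41, 17²≡31, 18²≡23, 19²≡17, 20²≡13, 21²≡11 (mod 43).
The residues are {1, 4, 6, 9, 10, 11, 13, 14, 15, 16, 17, 21, 23, 24, 25, 31, 35, 36, 38, 40, 41}; the non-residues are the remaining 21 nonzero classes.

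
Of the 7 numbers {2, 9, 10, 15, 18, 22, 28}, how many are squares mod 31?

(2/31) = +1 → QR.
(9/31) = +1 → QR.
(10/31) = +1 → QR.
(15/31) = -1 → non-residue.
(18/31) = +1 → QR.
(22/31) = -1 → non-residue.
(28/31) = +1 → QR.
Total quadratic residues among the 7: 5.

5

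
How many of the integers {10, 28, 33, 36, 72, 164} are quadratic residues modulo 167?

(10/167) = -1 → non-residue.
(28/167) = +1 → QR.
(33/167) = +1 → QR.
(36/167) = +1 → QR.
(72/167) = +1 → QR.
(164/167) = -1 → non-residue.
Total quadratic residues among the 6: 4.

4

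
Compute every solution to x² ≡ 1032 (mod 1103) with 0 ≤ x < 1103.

Since 1103 ≡ 3 (mod 4), a square root of 1032 is 1032^((1103+1)/4) = 1032^276 mod 1103.
Repeated squaring: 1032^2≡629, 1032^4≡767, 1032^8≡390, 1032^16≡989, 1032^32≡863, 1032^64≡244, 1032^128≡1077, 1032^256≡676 (mod 1103).
1032^276 = 1032^(256+16+4) ≡ 579 (mod 1103).
Check: 579² = 335241 ≡ 1032 (mod 1103). The two roots are 524 and 579.

524, 579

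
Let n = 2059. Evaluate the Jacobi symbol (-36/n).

-1

First reduce: -36 ≡ 2023 (mod 2059).
Reciprocity: 2023 ≡ 3 and 2059 ≡ 3 (mod 4), so (2023/2059) = −(2059/2023).
Reduce top mod 2023: now compute (36/2023).
Pull out 2^2: since 2023 ≡ 7 (mod 8), (2/2023) = +1, so (2/2023)^2 = +1.
Reciprocity: 9 ≡ 1 and 2023 ≡ 3 (mod 4), so (9/2023) = +(2023/9).
Reduce top mod 9: now compute (7/9).
Reciprocity: 7 ≡ 3 and 9 ≡ 1 (mod 4), so (7/9) = +(9/7).
Reduce top mod 7: now compute (2/7).
Pull out 2: since 7 ≡ 7 (mod 8), (2/7) = +1.
Reached (1/7) = 1. Collecting the sign flips along the way, the symbol is -1.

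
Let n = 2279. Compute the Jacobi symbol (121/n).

Reciprocity: 121 ≡ 1 and 2279 ≡ 3 (mod 4), so (121/2279) = +(2279/121).
Reduce top mod 121: now compute (101/121).
Reciprocity: 101 ≡ 1 and 121 ≡ 1 (mod 4), so (101/121) = +(121/101).
Reduce top mod 101: now compute (20/101).
Pull out 2^2: since 101 ≡ 5 (mod 8), (2/101) = -1, so (2/101)^2 = +1.
Reciprocity: 5 ≡ 1 and 101 ≡ 1 (mod 4), so (5/101) = +(101/5).
Reduce top mod 5: now compute (1/5).
Reached (1/5) = 1. Collecting the sign flips along the way, the symbol is +1.

1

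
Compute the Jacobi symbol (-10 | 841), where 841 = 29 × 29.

1

First reduce: -10 ≡ 831 (mod 841).
Reciprocity: 831 ≡ 3 and 841 ≡ 1 (mod 4), so (831/841) = +(841/831).
Reduce top mod 831: now compute (10/831).
Pull out 2: since 831 ≡ 7 (mod 8), (2/831) = +1.
Reciprocity: 5 ≡ 1 and 831 ≡ 3 (mod 4), so (5/831) = +(831/5).
Reduce top mod 5: now compute (1/5).
Reached (1/5) = 1. Collecting the sign flips along the way, the symbol is +1.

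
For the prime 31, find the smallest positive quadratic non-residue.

3

(2/31) = +1, so 2 is a residue.
(3/31) = −1, so 3 is the smallest positive non-residue mod 31.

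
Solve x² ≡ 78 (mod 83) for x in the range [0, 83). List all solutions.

24, 59

Since 83 ≡ 3 (mod 4), a square root of 78 is 78^((83+1)/4) = 78^21 mod 83.
Repeated squaring: 78^2≡25, 78^4≡44, 78^8≡27, 78^16≡65 (mod 83).
78^21 = 78^(16+4+1) ≡ 59 (mod 83).
Check: 59² = 3481 ≡ 78 (mod 83). The two roots are 24 and 59.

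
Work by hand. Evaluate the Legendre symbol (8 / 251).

Euler's criterion: (8/251) ≡ 8^125 (mod 251).
8^2 ≡ 64 (mod 251)
8^4 ≡ 80 (mod 251)
8^8 ≡ 125 (mod 251)
8^16 ≡ 63 (mod 251)
8^32 ≡ 204 (mod 251)
8^64 ≡ 201 (mod 251)
8^125 = 8^(64+32+16+8+4+1) ≡ 250 (mod 251).
Result is 250 ≡ −1, so (8/251) = −1.

-1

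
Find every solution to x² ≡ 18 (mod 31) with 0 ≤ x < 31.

Since 31 ≡ 3 (mod 4), a square root of 18 is 18^((31+1)/4) = 18^8 mod 31.
Repeated squaring: 18^2≡14, 18^4≡10, 18^8≡7 (mod 31).
18^8 = 18^(8) ≡ 7 (mod 31).
Check: 7² = 49 ≡ 18 (mod 31). The two roots are 7 and 24.

7, 24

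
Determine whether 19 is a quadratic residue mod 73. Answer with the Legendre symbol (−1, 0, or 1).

Euler's criterion: (19/73) ≡ 19^36 (mod 73).
19^2 ≡ 69 (mod 73)
19^4 ≡ 16 (mod 73)
19^8 ≡ 37 (mod 73)
19^16 ≡ 55 (mod 73)
19^32 ≡ 32 (mod 73)
19^36 = 19^(32+4) ≡ 1 (mod 73).
Result is 1, so (19/73) = 1.

1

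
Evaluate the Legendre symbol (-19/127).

First reduce: -19 ≡ 108 (mod 127).
Pull out 2^2: since 127 ≡ 7 (mod 8), (2/127) = +1, so (2/127)^2 = +1.
Reciprocity: 27 ≡ 3 and 127 ≡ 3 (mod 4), so (27/127) = −(127/27).
Reduce top mod 27: now compute (19/27).
Reciprocity: 19 ≡ 3 and 27 ≡ 3 (mod 4), so (19/27) = −(27/19).
Reduce top mod 19: now compute (8/19).
Pull out 2^3: since 19 ≡ 3 (mod 8), (2/19) = -1, so (2/19)^3 = -1.
Reached (1/19) = 1. Collecting the sign flips along the way, the symbol is -1.

-1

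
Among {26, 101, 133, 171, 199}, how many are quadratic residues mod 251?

(26/251) = -1 → non-residue.
(101/251) = +1 → QR.
(133/251) = -1 → non-residue.
(171/251) = -1 → non-residue.
(199/251) = -1 → non-residue.
Total quadratic residues among the 5: 1.

1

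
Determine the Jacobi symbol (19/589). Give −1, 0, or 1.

0

Reciprocity: 19 ≡ 3 and 589 ≡ 1 (mod 4), so (19/589) = +(589/19).
Reduce top mod 19: now compute (0/19).
Top reduces to 0: gcd > 1, so the symbol is 0.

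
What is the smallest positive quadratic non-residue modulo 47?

(2/47) = +1, so 2 is a residue.
(3/47) = +1, so 3 is a residue.
(4/47) = +1, so 4 is a residue.
(5/47) = −1, so 5 is the smallest positive non-residue mod 47.

5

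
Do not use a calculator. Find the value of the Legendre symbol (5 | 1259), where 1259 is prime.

1

Reciprocity: 5 ≡ 1 and 1259 ≡ 3 (mod 4), so (5/1259) = +(1259/5).
Reduce top mod 5: now compute (4/5).
Pull out 2^2: since 5 ≡ 5 (mod 8), (2/5) = -1, so (2/5)^2 = +1.
Reached (1/5) = 1. Collecting the sign flips along the way, the symbol is +1.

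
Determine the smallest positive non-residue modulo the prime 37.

2

(2/37) = −1, so 2 is the smallest positive non-residue mod 37.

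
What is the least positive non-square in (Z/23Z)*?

(2/23) = +1, so 2 is a residue.
(3/23) = +1, so 3 is a residue.
(4/23) = +1, so 4 is a residue.
(5/23) = −1, so 5 is the smallest positive non-residue mod 23.

5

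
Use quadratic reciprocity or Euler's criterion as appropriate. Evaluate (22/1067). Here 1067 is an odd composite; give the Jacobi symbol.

0

Pull out 2: since 1067 ≡ 3 (mod 8), (2/1067) = -1.
Reciprocity: 11 ≡ 3 and 1067 ≡ 3 (mod 4), so (11/1067) = −(1067/11).
Reduce top mod 11: now compute (0/11).
Top reduces to 0: gcd > 1, so the symbol is 0.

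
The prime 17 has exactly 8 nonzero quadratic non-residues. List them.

Square k = 1,…,8 (k and 17−k give the same square):
1²=1, 2²=4, 3²=9, 4²=16, 5²≡8, 6²≡2, 7²≡15, 8²≡13 (mod 17).
The residues are {1, 2, 4, 8, 9, 13, 15, 16}; the non-residues are the remaining 8 nonzero classes.

3, 5, 6, 7, 10, 11, 12, 14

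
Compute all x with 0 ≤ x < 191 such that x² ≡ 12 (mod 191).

Since 191 ≡ 3 (mod 4), a square root of 12 is 12^((191+1)/4) = 12^48 mod 191.
Repeated squaring: 12^2≡144, 12^4≡108, 12^8≡13, 12^16≡169, 12^32≡102 (mod 191).
12^48 = 12^(32+16) ≡ 48 (mod 191).
Check: 48² = 2304 ≡ 12 (mod 191). The two roots are 48 and 143.

48, 143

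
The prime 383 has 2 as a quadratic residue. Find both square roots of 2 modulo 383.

Since 383 ≡ 3 (mod 4), a square root of 2 is 2^((383+1)/4) = 2^96 mod 383.
Repeated squaring: 2^2≡4, 2^4≡16, 2^8≡256, 2^16≡43, 2^32≡317, 2^64≡143 (mod 383).
2^96 = 2^(64+32) ≡ 137 (mod 383).
Check: 137² = 18769 ≡ 2 (mod 383). The two roots are 137 and 246.

137, 246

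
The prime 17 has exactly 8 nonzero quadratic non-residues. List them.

Square k = 1,…,8 (k and 17−k give the same square):
1²=1, 2²=4, 3²=9, 4²=16, 5²≡8, 6²≡2, 7²≡15, 8²≡13 (mod 17).
The residues are {1, 2, 4, 8, 9, 13, 15, 16}; the non-residues are the remaining 8 nonzero classes.

3,5,6,7,10,11,12,14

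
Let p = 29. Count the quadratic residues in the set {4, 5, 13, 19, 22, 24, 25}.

(4/29) = +1 → QR.
(5/29) = +1 → QR.
(13/29) = +1 → QR.
(19/29) = -1 → non-residue.
(22/29) = +1 → QR.
(24/29) = +1 → QR.
(25/29) = +1 → QR.
Total quadratic residues among the 7: 6.

6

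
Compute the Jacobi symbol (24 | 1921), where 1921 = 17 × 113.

1

Pull out 2^3: since 1921 ≡ 1 (mod 8), (2/1921) = +1, so (2/1921)^3 = +1.
Reciprocity: 3 ≡ 3 and 1921 ≡ 1 (mod 4), so (3/1921) = +(1921/3).
Reduce top mod 3: now compute (1/3).
Reached (1/3) = 1. Collecting the sign flips along the way, the symbol is +1.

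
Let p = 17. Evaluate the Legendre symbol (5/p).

Euler's criterion: (5/17) ≡ 5^8 (mod 17).
5^2 ≡ 8 (mod 17)
5^4 ≡ 13 (mod 17)
5^8 ≡ 16 (mod 17)
5^8 = 5^(8) ≡ 16 (mod 17).
Result is 16 ≡ −1, so (5/17) = −1.

-1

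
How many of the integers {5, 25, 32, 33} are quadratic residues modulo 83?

(5/83) = -1 → non-residue.
(25/83) = +1 → QR.
(32/83) = -1 → non-residue.
(33/83) = +1 → QR.
Total quadratic residues among the 4: 2.

2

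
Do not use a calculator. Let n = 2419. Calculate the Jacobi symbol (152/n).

1

Pull out 2^3: since 2419 ≡ 3 (mod 8), (2/2419) = -1, so (2/2419)^3 = -1.
Reciprocity: 19 ≡ 3 and 2419 ≡ 3 (mod 4), so (19/2419) = −(2419/19).
Reduce top mod 19: now compute (6/19).
Pull out 2: since 19 ≡ 3 (mod 8), (2/19) = -1.
Reciprocity: 3 ≡ 3 and 19 ≡ 3 (mod 4), so (3/19) = −(19/3).
Reduce top mod 3: now compute (1/3).
Reached (1/3) = 1. Collecting the sign flips along the way, the symbol is +1.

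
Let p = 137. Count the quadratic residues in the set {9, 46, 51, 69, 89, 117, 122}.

3

(9/137) = +1 → QR.
(46/137) = -1 → non-residue.
(51/137) = -1 → non-residue.
(69/137) = +1 → QR.
(89/137) = -1 → non-residue.
(117/137) = -1 → non-residue.
(122/137) = +1 → QR.
Total quadratic residues among the 7: 3.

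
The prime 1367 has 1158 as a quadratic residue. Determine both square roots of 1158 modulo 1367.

Since 1367 ≡ 3 (mod 4), a square root of 1158 is 1158^((1367+1)/4) = 1158^342 mod 1367.
Repeated squaring: 1158^2≡1304, 1158^4≡1235, 1158^8≡1020, 1158^16≡113, 1158^32≡466, 1158^64≡1170, 1158^128≡533, 1158^256≡1120 (mod 1367).
1158^342 = 1158^(256+64+16+4+2) ≡ 1058 (mod 1367).
Check: 1058² = 1119364 ≡ 1158 (mod 1367). The two roots are 309 and 1058.

309, 1058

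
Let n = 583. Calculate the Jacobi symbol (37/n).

Reciprocity: 37 ≡ 1 and 583 ≡ 3 (mod 4), so (37/583) = +(583/37).
Reduce top mod 37: now compute (28/37).
Pull out 2^2: since 37 ≡ 5 (mod 8), (2/37) = -1, so (2/37)^2 = +1.
Reciprocity: 7 ≡ 3 and 37 ≡ 1 (mod 4), so (7/37) = +(37/7).
Reduce top mod 7: now compute (2/7).
Pull out 2: since 7 ≡ 7 (mod 8), (2/7) = +1.
Reached (1/7) = 1. Collecting the sign flips along the way, the symbol is +1.

1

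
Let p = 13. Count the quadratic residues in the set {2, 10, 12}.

(2/13) = -1 → non-residue.
(10/13) = +1 → QR.
(12/13) = +1 → QR.
Total quadratic residues among the 3: 2.

2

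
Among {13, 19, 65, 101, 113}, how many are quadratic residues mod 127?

(13/127) = +1 → QR.
(19/127) = +1 → QR.
(65/127) = -1 → non-residue.
(101/127) = -1 → non-residue.
(113/127) = +1 → QR.
Total quadratic residues among the 5: 3.

3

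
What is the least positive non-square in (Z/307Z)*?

(2/307) = −1, so 2 is the smallest positive non-residue mod 307.

2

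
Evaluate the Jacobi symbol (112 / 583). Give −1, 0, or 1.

-1

Pull out 2^4: since 583 ≡ 7 (mod 8), (2/583) = +1, so (2/583)^4 = +1.
Reciprocity: 7 ≡ 3 and 583 ≡ 3 (mod 4), so (7/583) = −(583/7).
Reduce top mod 7: now compute (2/7).
Pull out 2: since 7 ≡ 7 (mod 8), (2/7) = +1.
Reached (1/7) = 1. Collecting the sign flips along the way, the symbol is -1.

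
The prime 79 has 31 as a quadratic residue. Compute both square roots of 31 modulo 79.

Since 79 ≡ 3 (mod 4), a square root of 31 is 31^((79+1)/4) = 31^20 mod 79.
Repeated squaring: 31^2≡13, 31^4≡11, 31^8≡42, 31^16≡26 (mod 79).
31^20 = 31^(16+4) ≡ 49 (mod 79).
Check: 49² = 2401 ≡ 31 (mod 79). The two roots are 30 and 49.

30, 49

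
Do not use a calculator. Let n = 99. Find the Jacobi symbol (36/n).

0

Pull out 2^2: since 99 ≡ 3 (mod 8), (2/99) = -1, so (2/99)^2 = +1.
Reciprocity: 9 ≡ 1 and 99 ≡ 3 (mod 4), so (9/99) = +(99/9).
Reduce top mod 9: now compute (0/9).
Top reduces to 0: gcd > 1, so the symbol is 0.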